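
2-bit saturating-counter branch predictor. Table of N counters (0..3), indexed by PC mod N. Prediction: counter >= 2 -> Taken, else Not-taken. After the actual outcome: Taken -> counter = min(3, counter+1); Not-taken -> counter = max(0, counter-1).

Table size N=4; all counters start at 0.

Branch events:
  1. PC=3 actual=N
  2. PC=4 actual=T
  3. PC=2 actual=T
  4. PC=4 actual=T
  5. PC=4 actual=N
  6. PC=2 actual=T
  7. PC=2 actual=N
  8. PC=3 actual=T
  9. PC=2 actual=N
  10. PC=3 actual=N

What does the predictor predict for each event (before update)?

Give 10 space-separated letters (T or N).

Answer: N N N N T N T N N N

Derivation:
Ev 1: PC=3 idx=3 pred=N actual=N -> ctr[3]=0
Ev 2: PC=4 idx=0 pred=N actual=T -> ctr[0]=1
Ev 3: PC=2 idx=2 pred=N actual=T -> ctr[2]=1
Ev 4: PC=4 idx=0 pred=N actual=T -> ctr[0]=2
Ev 5: PC=4 idx=0 pred=T actual=N -> ctr[0]=1
Ev 6: PC=2 idx=2 pred=N actual=T -> ctr[2]=2
Ev 7: PC=2 idx=2 pred=T actual=N -> ctr[2]=1
Ev 8: PC=3 idx=3 pred=N actual=T -> ctr[3]=1
Ev 9: PC=2 idx=2 pred=N actual=N -> ctr[2]=0
Ev 10: PC=3 idx=3 pred=N actual=N -> ctr[3]=0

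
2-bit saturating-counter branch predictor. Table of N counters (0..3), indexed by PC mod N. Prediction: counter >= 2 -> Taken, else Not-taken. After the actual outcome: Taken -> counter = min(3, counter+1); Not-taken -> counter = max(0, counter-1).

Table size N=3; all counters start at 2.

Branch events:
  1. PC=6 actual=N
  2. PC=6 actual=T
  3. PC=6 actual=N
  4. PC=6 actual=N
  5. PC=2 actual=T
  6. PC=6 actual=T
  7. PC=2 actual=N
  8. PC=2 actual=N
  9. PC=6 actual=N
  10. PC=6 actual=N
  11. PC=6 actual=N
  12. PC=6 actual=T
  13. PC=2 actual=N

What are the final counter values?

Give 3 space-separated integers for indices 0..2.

Ev 1: PC=6 idx=0 pred=T actual=N -> ctr[0]=1
Ev 2: PC=6 idx=0 pred=N actual=T -> ctr[0]=2
Ev 3: PC=6 idx=0 pred=T actual=N -> ctr[0]=1
Ev 4: PC=6 idx=0 pred=N actual=N -> ctr[0]=0
Ev 5: PC=2 idx=2 pred=T actual=T -> ctr[2]=3
Ev 6: PC=6 idx=0 pred=N actual=T -> ctr[0]=1
Ev 7: PC=2 idx=2 pred=T actual=N -> ctr[2]=2
Ev 8: PC=2 idx=2 pred=T actual=N -> ctr[2]=1
Ev 9: PC=6 idx=0 pred=N actual=N -> ctr[0]=0
Ev 10: PC=6 idx=0 pred=N actual=N -> ctr[0]=0
Ev 11: PC=6 idx=0 pred=N actual=N -> ctr[0]=0
Ev 12: PC=6 idx=0 pred=N actual=T -> ctr[0]=1
Ev 13: PC=2 idx=2 pred=N actual=N -> ctr[2]=0

Answer: 1 2 0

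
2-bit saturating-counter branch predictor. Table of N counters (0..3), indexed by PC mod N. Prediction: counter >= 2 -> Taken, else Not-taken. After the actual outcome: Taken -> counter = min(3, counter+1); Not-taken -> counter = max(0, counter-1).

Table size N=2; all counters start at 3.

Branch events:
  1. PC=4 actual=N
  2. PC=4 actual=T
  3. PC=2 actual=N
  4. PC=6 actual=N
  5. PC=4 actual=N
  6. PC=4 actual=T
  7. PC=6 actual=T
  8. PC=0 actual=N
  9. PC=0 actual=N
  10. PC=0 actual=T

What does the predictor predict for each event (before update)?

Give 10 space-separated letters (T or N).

Ev 1: PC=4 idx=0 pred=T actual=N -> ctr[0]=2
Ev 2: PC=4 idx=0 pred=T actual=T -> ctr[0]=3
Ev 3: PC=2 idx=0 pred=T actual=N -> ctr[0]=2
Ev 4: PC=6 idx=0 pred=T actual=N -> ctr[0]=1
Ev 5: PC=4 idx=0 pred=N actual=N -> ctr[0]=0
Ev 6: PC=4 idx=0 pred=N actual=T -> ctr[0]=1
Ev 7: PC=6 idx=0 pred=N actual=T -> ctr[0]=2
Ev 8: PC=0 idx=0 pred=T actual=N -> ctr[0]=1
Ev 9: PC=0 idx=0 pred=N actual=N -> ctr[0]=0
Ev 10: PC=0 idx=0 pred=N actual=T -> ctr[0]=1

Answer: T T T T N N N T N N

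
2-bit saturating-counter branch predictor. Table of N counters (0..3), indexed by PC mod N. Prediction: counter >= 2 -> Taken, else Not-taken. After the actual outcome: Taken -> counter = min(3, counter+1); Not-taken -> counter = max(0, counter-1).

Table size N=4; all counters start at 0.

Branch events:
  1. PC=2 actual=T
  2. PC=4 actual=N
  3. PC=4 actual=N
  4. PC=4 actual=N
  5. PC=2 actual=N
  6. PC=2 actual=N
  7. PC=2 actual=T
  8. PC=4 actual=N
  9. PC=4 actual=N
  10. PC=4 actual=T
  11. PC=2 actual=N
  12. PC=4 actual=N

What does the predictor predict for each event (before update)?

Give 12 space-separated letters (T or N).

Answer: N N N N N N N N N N N N

Derivation:
Ev 1: PC=2 idx=2 pred=N actual=T -> ctr[2]=1
Ev 2: PC=4 idx=0 pred=N actual=N -> ctr[0]=0
Ev 3: PC=4 idx=0 pred=N actual=N -> ctr[0]=0
Ev 4: PC=4 idx=0 pred=N actual=N -> ctr[0]=0
Ev 5: PC=2 idx=2 pred=N actual=N -> ctr[2]=0
Ev 6: PC=2 idx=2 pred=N actual=N -> ctr[2]=0
Ev 7: PC=2 idx=2 pred=N actual=T -> ctr[2]=1
Ev 8: PC=4 idx=0 pred=N actual=N -> ctr[0]=0
Ev 9: PC=4 idx=0 pred=N actual=N -> ctr[0]=0
Ev 10: PC=4 idx=0 pred=N actual=T -> ctr[0]=1
Ev 11: PC=2 idx=2 pred=N actual=N -> ctr[2]=0
Ev 12: PC=4 idx=0 pred=N actual=N -> ctr[0]=0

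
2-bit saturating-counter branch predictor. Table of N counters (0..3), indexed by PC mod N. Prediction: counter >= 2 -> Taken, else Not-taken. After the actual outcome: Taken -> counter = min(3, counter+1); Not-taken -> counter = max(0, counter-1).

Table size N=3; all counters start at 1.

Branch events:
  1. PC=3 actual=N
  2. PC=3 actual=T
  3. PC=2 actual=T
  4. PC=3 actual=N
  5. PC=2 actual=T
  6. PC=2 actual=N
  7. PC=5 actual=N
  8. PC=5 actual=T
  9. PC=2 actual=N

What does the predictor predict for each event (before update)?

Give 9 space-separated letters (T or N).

Ev 1: PC=3 idx=0 pred=N actual=N -> ctr[0]=0
Ev 2: PC=3 idx=0 pred=N actual=T -> ctr[0]=1
Ev 3: PC=2 idx=2 pred=N actual=T -> ctr[2]=2
Ev 4: PC=3 idx=0 pred=N actual=N -> ctr[0]=0
Ev 5: PC=2 idx=2 pred=T actual=T -> ctr[2]=3
Ev 6: PC=2 idx=2 pred=T actual=N -> ctr[2]=2
Ev 7: PC=5 idx=2 pred=T actual=N -> ctr[2]=1
Ev 8: PC=5 idx=2 pred=N actual=T -> ctr[2]=2
Ev 9: PC=2 idx=2 pred=T actual=N -> ctr[2]=1

Answer: N N N N T T T N T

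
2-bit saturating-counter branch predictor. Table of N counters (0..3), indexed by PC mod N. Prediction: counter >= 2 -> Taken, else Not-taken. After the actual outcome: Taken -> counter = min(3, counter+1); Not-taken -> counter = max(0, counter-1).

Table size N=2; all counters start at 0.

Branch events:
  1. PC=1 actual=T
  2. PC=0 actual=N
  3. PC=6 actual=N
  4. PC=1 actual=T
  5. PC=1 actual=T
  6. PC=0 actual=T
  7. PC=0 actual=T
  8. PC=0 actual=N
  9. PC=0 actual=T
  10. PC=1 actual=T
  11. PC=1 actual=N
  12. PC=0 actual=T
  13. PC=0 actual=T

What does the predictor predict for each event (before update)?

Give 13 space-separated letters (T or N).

Ev 1: PC=1 idx=1 pred=N actual=T -> ctr[1]=1
Ev 2: PC=0 idx=0 pred=N actual=N -> ctr[0]=0
Ev 3: PC=6 idx=0 pred=N actual=N -> ctr[0]=0
Ev 4: PC=1 idx=1 pred=N actual=T -> ctr[1]=2
Ev 5: PC=1 idx=1 pred=T actual=T -> ctr[1]=3
Ev 6: PC=0 idx=0 pred=N actual=T -> ctr[0]=1
Ev 7: PC=0 idx=0 pred=N actual=T -> ctr[0]=2
Ev 8: PC=0 idx=0 pred=T actual=N -> ctr[0]=1
Ev 9: PC=0 idx=0 pred=N actual=T -> ctr[0]=2
Ev 10: PC=1 idx=1 pred=T actual=T -> ctr[1]=3
Ev 11: PC=1 idx=1 pred=T actual=N -> ctr[1]=2
Ev 12: PC=0 idx=0 pred=T actual=T -> ctr[0]=3
Ev 13: PC=0 idx=0 pred=T actual=T -> ctr[0]=3

Answer: N N N N T N N T N T T T T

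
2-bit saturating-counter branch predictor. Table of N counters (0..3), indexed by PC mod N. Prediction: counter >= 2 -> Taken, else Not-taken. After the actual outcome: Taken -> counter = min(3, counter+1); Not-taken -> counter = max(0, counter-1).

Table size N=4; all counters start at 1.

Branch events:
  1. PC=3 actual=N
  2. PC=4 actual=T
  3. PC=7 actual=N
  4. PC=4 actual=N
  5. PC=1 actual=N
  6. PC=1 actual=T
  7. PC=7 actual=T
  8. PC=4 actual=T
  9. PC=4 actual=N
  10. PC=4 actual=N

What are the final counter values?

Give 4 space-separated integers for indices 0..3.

Ev 1: PC=3 idx=3 pred=N actual=N -> ctr[3]=0
Ev 2: PC=4 idx=0 pred=N actual=T -> ctr[0]=2
Ev 3: PC=7 idx=3 pred=N actual=N -> ctr[3]=0
Ev 4: PC=4 idx=0 pred=T actual=N -> ctr[0]=1
Ev 5: PC=1 idx=1 pred=N actual=N -> ctr[1]=0
Ev 6: PC=1 idx=1 pred=N actual=T -> ctr[1]=1
Ev 7: PC=7 idx=3 pred=N actual=T -> ctr[3]=1
Ev 8: PC=4 idx=0 pred=N actual=T -> ctr[0]=2
Ev 9: PC=4 idx=0 pred=T actual=N -> ctr[0]=1
Ev 10: PC=4 idx=0 pred=N actual=N -> ctr[0]=0

Answer: 0 1 1 1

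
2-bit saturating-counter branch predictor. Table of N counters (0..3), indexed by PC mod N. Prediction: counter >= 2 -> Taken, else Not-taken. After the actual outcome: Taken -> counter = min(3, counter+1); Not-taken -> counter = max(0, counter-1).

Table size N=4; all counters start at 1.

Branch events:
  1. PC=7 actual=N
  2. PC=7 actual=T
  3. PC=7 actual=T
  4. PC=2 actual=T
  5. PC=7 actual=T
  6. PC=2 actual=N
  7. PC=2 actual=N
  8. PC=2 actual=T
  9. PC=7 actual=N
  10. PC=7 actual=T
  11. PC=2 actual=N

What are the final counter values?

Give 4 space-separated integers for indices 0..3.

Ev 1: PC=7 idx=3 pred=N actual=N -> ctr[3]=0
Ev 2: PC=7 idx=3 pred=N actual=T -> ctr[3]=1
Ev 3: PC=7 idx=3 pred=N actual=T -> ctr[3]=2
Ev 4: PC=2 idx=2 pred=N actual=T -> ctr[2]=2
Ev 5: PC=7 idx=3 pred=T actual=T -> ctr[3]=3
Ev 6: PC=2 idx=2 pred=T actual=N -> ctr[2]=1
Ev 7: PC=2 idx=2 pred=N actual=N -> ctr[2]=0
Ev 8: PC=2 idx=2 pred=N actual=T -> ctr[2]=1
Ev 9: PC=7 idx=3 pred=T actual=N -> ctr[3]=2
Ev 10: PC=7 idx=3 pred=T actual=T -> ctr[3]=3
Ev 11: PC=2 idx=2 pred=N actual=N -> ctr[2]=0

Answer: 1 1 0 3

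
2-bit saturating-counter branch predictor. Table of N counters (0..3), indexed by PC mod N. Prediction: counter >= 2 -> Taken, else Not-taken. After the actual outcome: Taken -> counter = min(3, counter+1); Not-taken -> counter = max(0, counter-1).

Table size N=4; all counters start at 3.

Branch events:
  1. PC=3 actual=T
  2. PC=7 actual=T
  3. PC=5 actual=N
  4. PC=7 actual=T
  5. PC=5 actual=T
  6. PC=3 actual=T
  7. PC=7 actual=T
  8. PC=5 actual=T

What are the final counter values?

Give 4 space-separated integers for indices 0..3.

Answer: 3 3 3 3

Derivation:
Ev 1: PC=3 idx=3 pred=T actual=T -> ctr[3]=3
Ev 2: PC=7 idx=3 pred=T actual=T -> ctr[3]=3
Ev 3: PC=5 idx=1 pred=T actual=N -> ctr[1]=2
Ev 4: PC=7 idx=3 pred=T actual=T -> ctr[3]=3
Ev 5: PC=5 idx=1 pred=T actual=T -> ctr[1]=3
Ev 6: PC=3 idx=3 pred=T actual=T -> ctr[3]=3
Ev 7: PC=7 idx=3 pred=T actual=T -> ctr[3]=3
Ev 8: PC=5 idx=1 pred=T actual=T -> ctr[1]=3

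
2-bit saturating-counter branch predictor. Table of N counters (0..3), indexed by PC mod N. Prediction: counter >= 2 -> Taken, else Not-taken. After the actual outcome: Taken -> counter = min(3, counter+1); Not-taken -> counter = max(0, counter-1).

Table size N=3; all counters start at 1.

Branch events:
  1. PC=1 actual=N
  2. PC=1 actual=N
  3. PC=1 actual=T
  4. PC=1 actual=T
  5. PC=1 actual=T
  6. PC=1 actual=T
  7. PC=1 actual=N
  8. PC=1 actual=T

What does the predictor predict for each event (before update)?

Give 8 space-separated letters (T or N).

Ev 1: PC=1 idx=1 pred=N actual=N -> ctr[1]=0
Ev 2: PC=1 idx=1 pred=N actual=N -> ctr[1]=0
Ev 3: PC=1 idx=1 pred=N actual=T -> ctr[1]=1
Ev 4: PC=1 idx=1 pred=N actual=T -> ctr[1]=2
Ev 5: PC=1 idx=1 pred=T actual=T -> ctr[1]=3
Ev 6: PC=1 idx=1 pred=T actual=T -> ctr[1]=3
Ev 7: PC=1 idx=1 pred=T actual=N -> ctr[1]=2
Ev 8: PC=1 idx=1 pred=T actual=T -> ctr[1]=3

Answer: N N N N T T T T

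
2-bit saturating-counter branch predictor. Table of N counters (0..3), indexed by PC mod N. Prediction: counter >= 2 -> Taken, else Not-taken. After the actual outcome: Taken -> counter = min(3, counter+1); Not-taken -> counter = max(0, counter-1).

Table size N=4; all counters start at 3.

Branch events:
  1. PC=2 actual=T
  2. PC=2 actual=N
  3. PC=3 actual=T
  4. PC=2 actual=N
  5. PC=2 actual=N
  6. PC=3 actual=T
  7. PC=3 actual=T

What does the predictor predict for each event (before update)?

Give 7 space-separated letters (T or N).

Answer: T T T T N T T

Derivation:
Ev 1: PC=2 idx=2 pred=T actual=T -> ctr[2]=3
Ev 2: PC=2 idx=2 pred=T actual=N -> ctr[2]=2
Ev 3: PC=3 idx=3 pred=T actual=T -> ctr[3]=3
Ev 4: PC=2 idx=2 pred=T actual=N -> ctr[2]=1
Ev 5: PC=2 idx=2 pred=N actual=N -> ctr[2]=0
Ev 6: PC=3 idx=3 pred=T actual=T -> ctr[3]=3
Ev 7: PC=3 idx=3 pred=T actual=T -> ctr[3]=3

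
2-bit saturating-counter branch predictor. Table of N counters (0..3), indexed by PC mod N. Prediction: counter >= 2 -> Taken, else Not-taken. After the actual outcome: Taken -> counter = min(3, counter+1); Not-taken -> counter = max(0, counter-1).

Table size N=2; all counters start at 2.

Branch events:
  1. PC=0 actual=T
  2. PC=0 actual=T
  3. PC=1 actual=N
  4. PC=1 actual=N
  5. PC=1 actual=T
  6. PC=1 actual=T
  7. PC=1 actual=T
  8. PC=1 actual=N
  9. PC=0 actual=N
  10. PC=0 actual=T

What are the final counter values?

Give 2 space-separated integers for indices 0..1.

Answer: 3 2

Derivation:
Ev 1: PC=0 idx=0 pred=T actual=T -> ctr[0]=3
Ev 2: PC=0 idx=0 pred=T actual=T -> ctr[0]=3
Ev 3: PC=1 idx=1 pred=T actual=N -> ctr[1]=1
Ev 4: PC=1 idx=1 pred=N actual=N -> ctr[1]=0
Ev 5: PC=1 idx=1 pred=N actual=T -> ctr[1]=1
Ev 6: PC=1 idx=1 pred=N actual=T -> ctr[1]=2
Ev 7: PC=1 idx=1 pred=T actual=T -> ctr[1]=3
Ev 8: PC=1 idx=1 pred=T actual=N -> ctr[1]=2
Ev 9: PC=0 idx=0 pred=T actual=N -> ctr[0]=2
Ev 10: PC=0 idx=0 pred=T actual=T -> ctr[0]=3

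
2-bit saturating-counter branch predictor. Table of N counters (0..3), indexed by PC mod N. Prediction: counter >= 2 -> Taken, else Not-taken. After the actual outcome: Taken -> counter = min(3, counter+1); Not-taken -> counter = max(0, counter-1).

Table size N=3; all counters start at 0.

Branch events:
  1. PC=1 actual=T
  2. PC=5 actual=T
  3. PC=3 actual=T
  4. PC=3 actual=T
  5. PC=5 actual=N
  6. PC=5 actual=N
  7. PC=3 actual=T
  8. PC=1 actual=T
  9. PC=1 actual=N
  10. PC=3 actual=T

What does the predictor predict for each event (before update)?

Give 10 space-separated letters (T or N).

Answer: N N N N N N T N T T

Derivation:
Ev 1: PC=1 idx=1 pred=N actual=T -> ctr[1]=1
Ev 2: PC=5 idx=2 pred=N actual=T -> ctr[2]=1
Ev 3: PC=3 idx=0 pred=N actual=T -> ctr[0]=1
Ev 4: PC=3 idx=0 pred=N actual=T -> ctr[0]=2
Ev 5: PC=5 idx=2 pred=N actual=N -> ctr[2]=0
Ev 6: PC=5 idx=2 pred=N actual=N -> ctr[2]=0
Ev 7: PC=3 idx=0 pred=T actual=T -> ctr[0]=3
Ev 8: PC=1 idx=1 pred=N actual=T -> ctr[1]=2
Ev 9: PC=1 idx=1 pred=T actual=N -> ctr[1]=1
Ev 10: PC=3 idx=0 pred=T actual=T -> ctr[0]=3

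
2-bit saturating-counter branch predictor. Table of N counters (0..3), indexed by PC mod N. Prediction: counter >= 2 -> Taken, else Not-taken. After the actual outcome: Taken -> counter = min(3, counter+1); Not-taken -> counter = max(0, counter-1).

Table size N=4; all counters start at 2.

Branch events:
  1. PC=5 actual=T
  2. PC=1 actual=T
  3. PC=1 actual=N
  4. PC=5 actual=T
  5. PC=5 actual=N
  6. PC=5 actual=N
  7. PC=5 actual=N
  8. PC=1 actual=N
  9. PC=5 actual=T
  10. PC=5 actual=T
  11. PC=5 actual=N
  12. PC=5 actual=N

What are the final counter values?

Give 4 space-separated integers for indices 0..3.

Answer: 2 0 2 2

Derivation:
Ev 1: PC=5 idx=1 pred=T actual=T -> ctr[1]=3
Ev 2: PC=1 idx=1 pred=T actual=T -> ctr[1]=3
Ev 3: PC=1 idx=1 pred=T actual=N -> ctr[1]=2
Ev 4: PC=5 idx=1 pred=T actual=T -> ctr[1]=3
Ev 5: PC=5 idx=1 pred=T actual=N -> ctr[1]=2
Ev 6: PC=5 idx=1 pred=T actual=N -> ctr[1]=1
Ev 7: PC=5 idx=1 pred=N actual=N -> ctr[1]=0
Ev 8: PC=1 idx=1 pred=N actual=N -> ctr[1]=0
Ev 9: PC=5 idx=1 pred=N actual=T -> ctr[1]=1
Ev 10: PC=5 idx=1 pred=N actual=T -> ctr[1]=2
Ev 11: PC=5 idx=1 pred=T actual=N -> ctr[1]=1
Ev 12: PC=5 idx=1 pred=N actual=N -> ctr[1]=0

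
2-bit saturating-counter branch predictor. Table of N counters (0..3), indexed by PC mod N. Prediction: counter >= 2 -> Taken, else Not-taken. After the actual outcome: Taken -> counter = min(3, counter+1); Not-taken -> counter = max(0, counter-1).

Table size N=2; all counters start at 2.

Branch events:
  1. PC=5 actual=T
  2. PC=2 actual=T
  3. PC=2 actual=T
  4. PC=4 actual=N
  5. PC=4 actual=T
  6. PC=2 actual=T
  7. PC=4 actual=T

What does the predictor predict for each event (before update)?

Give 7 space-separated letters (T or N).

Ev 1: PC=5 idx=1 pred=T actual=T -> ctr[1]=3
Ev 2: PC=2 idx=0 pred=T actual=T -> ctr[0]=3
Ev 3: PC=2 idx=0 pred=T actual=T -> ctr[0]=3
Ev 4: PC=4 idx=0 pred=T actual=N -> ctr[0]=2
Ev 5: PC=4 idx=0 pred=T actual=T -> ctr[0]=3
Ev 6: PC=2 idx=0 pred=T actual=T -> ctr[0]=3
Ev 7: PC=4 idx=0 pred=T actual=T -> ctr[0]=3

Answer: T T T T T T T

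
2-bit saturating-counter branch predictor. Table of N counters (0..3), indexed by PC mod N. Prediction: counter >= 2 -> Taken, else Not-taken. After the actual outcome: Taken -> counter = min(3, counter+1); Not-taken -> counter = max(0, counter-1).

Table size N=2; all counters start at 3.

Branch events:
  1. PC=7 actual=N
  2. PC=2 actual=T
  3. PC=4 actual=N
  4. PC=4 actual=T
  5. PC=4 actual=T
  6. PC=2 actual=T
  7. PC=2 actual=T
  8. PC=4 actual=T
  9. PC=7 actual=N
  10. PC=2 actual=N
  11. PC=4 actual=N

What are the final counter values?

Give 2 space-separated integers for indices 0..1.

Answer: 1 1

Derivation:
Ev 1: PC=7 idx=1 pred=T actual=N -> ctr[1]=2
Ev 2: PC=2 idx=0 pred=T actual=T -> ctr[0]=3
Ev 3: PC=4 idx=0 pred=T actual=N -> ctr[0]=2
Ev 4: PC=4 idx=0 pred=T actual=T -> ctr[0]=3
Ev 5: PC=4 idx=0 pred=T actual=T -> ctr[0]=3
Ev 6: PC=2 idx=0 pred=T actual=T -> ctr[0]=3
Ev 7: PC=2 idx=0 pred=T actual=T -> ctr[0]=3
Ev 8: PC=4 idx=0 pred=T actual=T -> ctr[0]=3
Ev 9: PC=7 idx=1 pred=T actual=N -> ctr[1]=1
Ev 10: PC=2 idx=0 pred=T actual=N -> ctr[0]=2
Ev 11: PC=4 idx=0 pred=T actual=N -> ctr[0]=1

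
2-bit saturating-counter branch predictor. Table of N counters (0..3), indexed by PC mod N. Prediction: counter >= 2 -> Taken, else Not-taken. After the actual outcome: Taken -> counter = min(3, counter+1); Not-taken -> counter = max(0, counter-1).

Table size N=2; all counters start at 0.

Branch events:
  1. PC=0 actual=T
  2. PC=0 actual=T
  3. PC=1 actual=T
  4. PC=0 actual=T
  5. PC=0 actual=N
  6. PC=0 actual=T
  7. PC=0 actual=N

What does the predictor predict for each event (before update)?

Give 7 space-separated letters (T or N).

Answer: N N N T T T T

Derivation:
Ev 1: PC=0 idx=0 pred=N actual=T -> ctr[0]=1
Ev 2: PC=0 idx=0 pred=N actual=T -> ctr[0]=2
Ev 3: PC=1 idx=1 pred=N actual=T -> ctr[1]=1
Ev 4: PC=0 idx=0 pred=T actual=T -> ctr[0]=3
Ev 5: PC=0 idx=0 pred=T actual=N -> ctr[0]=2
Ev 6: PC=0 idx=0 pred=T actual=T -> ctr[0]=3
Ev 7: PC=0 idx=0 pred=T actual=N -> ctr[0]=2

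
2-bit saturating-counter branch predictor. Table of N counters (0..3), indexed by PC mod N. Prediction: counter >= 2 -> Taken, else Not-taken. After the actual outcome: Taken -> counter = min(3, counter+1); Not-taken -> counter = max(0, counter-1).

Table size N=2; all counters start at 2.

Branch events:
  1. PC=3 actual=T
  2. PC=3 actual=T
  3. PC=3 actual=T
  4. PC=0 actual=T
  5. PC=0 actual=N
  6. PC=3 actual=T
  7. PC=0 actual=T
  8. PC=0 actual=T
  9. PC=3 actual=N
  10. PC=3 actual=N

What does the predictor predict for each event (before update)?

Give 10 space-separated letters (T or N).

Answer: T T T T T T T T T T

Derivation:
Ev 1: PC=3 idx=1 pred=T actual=T -> ctr[1]=3
Ev 2: PC=3 idx=1 pred=T actual=T -> ctr[1]=3
Ev 3: PC=3 idx=1 pred=T actual=T -> ctr[1]=3
Ev 4: PC=0 idx=0 pred=T actual=T -> ctr[0]=3
Ev 5: PC=0 idx=0 pred=T actual=N -> ctr[0]=2
Ev 6: PC=3 idx=1 pred=T actual=T -> ctr[1]=3
Ev 7: PC=0 idx=0 pred=T actual=T -> ctr[0]=3
Ev 8: PC=0 idx=0 pred=T actual=T -> ctr[0]=3
Ev 9: PC=3 idx=1 pred=T actual=N -> ctr[1]=2
Ev 10: PC=3 idx=1 pred=T actual=N -> ctr[1]=1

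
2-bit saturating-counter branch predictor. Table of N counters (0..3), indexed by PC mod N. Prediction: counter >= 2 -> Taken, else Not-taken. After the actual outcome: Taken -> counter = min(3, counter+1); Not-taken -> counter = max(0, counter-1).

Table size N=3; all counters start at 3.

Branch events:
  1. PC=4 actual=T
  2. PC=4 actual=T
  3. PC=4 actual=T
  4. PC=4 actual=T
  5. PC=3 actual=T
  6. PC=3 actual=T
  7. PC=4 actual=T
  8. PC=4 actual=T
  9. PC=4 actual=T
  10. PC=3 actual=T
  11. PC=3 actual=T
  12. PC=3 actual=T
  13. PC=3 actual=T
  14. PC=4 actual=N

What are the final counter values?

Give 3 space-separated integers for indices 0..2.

Ev 1: PC=4 idx=1 pred=T actual=T -> ctr[1]=3
Ev 2: PC=4 idx=1 pred=T actual=T -> ctr[1]=3
Ev 3: PC=4 idx=1 pred=T actual=T -> ctr[1]=3
Ev 4: PC=4 idx=1 pred=T actual=T -> ctr[1]=3
Ev 5: PC=3 idx=0 pred=T actual=T -> ctr[0]=3
Ev 6: PC=3 idx=0 pred=T actual=T -> ctr[0]=3
Ev 7: PC=4 idx=1 pred=T actual=T -> ctr[1]=3
Ev 8: PC=4 idx=1 pred=T actual=T -> ctr[1]=3
Ev 9: PC=4 idx=1 pred=T actual=T -> ctr[1]=3
Ev 10: PC=3 idx=0 pred=T actual=T -> ctr[0]=3
Ev 11: PC=3 idx=0 pred=T actual=T -> ctr[0]=3
Ev 12: PC=3 idx=0 pred=T actual=T -> ctr[0]=3
Ev 13: PC=3 idx=0 pred=T actual=T -> ctr[0]=3
Ev 14: PC=4 idx=1 pred=T actual=N -> ctr[1]=2

Answer: 3 2 3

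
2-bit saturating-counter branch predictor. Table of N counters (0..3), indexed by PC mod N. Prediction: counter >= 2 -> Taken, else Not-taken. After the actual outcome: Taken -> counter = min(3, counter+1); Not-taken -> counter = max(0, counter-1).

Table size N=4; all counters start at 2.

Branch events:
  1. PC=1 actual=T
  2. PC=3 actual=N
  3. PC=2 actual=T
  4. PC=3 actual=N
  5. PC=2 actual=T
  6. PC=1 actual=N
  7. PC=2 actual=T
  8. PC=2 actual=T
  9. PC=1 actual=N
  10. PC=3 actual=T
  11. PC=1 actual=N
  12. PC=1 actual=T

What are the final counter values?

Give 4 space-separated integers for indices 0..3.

Answer: 2 1 3 1

Derivation:
Ev 1: PC=1 idx=1 pred=T actual=T -> ctr[1]=3
Ev 2: PC=3 idx=3 pred=T actual=N -> ctr[3]=1
Ev 3: PC=2 idx=2 pred=T actual=T -> ctr[2]=3
Ev 4: PC=3 idx=3 pred=N actual=N -> ctr[3]=0
Ev 5: PC=2 idx=2 pred=T actual=T -> ctr[2]=3
Ev 6: PC=1 idx=1 pred=T actual=N -> ctr[1]=2
Ev 7: PC=2 idx=2 pred=T actual=T -> ctr[2]=3
Ev 8: PC=2 idx=2 pred=T actual=T -> ctr[2]=3
Ev 9: PC=1 idx=1 pred=T actual=N -> ctr[1]=1
Ev 10: PC=3 idx=3 pred=N actual=T -> ctr[3]=1
Ev 11: PC=1 idx=1 pred=N actual=N -> ctr[1]=0
Ev 12: PC=1 idx=1 pred=N actual=T -> ctr[1]=1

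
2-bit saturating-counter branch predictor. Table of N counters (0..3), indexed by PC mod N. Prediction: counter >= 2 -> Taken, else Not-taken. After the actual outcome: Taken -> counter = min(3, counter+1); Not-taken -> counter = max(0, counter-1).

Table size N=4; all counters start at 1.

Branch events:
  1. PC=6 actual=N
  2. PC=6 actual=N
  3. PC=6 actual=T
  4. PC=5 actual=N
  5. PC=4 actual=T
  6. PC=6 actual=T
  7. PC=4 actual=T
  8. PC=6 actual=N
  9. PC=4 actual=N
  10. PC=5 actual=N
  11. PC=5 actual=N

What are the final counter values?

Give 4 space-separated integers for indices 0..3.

Answer: 2 0 1 1

Derivation:
Ev 1: PC=6 idx=2 pred=N actual=N -> ctr[2]=0
Ev 2: PC=6 idx=2 pred=N actual=N -> ctr[2]=0
Ev 3: PC=6 idx=2 pred=N actual=T -> ctr[2]=1
Ev 4: PC=5 idx=1 pred=N actual=N -> ctr[1]=0
Ev 5: PC=4 idx=0 pred=N actual=T -> ctr[0]=2
Ev 6: PC=6 idx=2 pred=N actual=T -> ctr[2]=2
Ev 7: PC=4 idx=0 pred=T actual=T -> ctr[0]=3
Ev 8: PC=6 idx=2 pred=T actual=N -> ctr[2]=1
Ev 9: PC=4 idx=0 pred=T actual=N -> ctr[0]=2
Ev 10: PC=5 idx=1 pred=N actual=N -> ctr[1]=0
Ev 11: PC=5 idx=1 pred=N actual=N -> ctr[1]=0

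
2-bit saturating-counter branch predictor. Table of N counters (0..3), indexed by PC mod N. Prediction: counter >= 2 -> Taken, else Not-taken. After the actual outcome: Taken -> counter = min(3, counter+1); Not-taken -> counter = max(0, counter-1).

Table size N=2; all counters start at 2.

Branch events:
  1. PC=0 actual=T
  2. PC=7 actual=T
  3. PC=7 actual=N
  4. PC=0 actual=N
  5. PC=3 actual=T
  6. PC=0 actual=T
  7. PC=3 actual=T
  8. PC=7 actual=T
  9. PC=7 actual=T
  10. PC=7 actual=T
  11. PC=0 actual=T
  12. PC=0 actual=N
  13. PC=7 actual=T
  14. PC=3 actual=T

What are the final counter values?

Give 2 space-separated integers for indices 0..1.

Ev 1: PC=0 idx=0 pred=T actual=T -> ctr[0]=3
Ev 2: PC=7 idx=1 pred=T actual=T -> ctr[1]=3
Ev 3: PC=7 idx=1 pred=T actual=N -> ctr[1]=2
Ev 4: PC=0 idx=0 pred=T actual=N -> ctr[0]=2
Ev 5: PC=3 idx=1 pred=T actual=T -> ctr[1]=3
Ev 6: PC=0 idx=0 pred=T actual=T -> ctr[0]=3
Ev 7: PC=3 idx=1 pred=T actual=T -> ctr[1]=3
Ev 8: PC=7 idx=1 pred=T actual=T -> ctr[1]=3
Ev 9: PC=7 idx=1 pred=T actual=T -> ctr[1]=3
Ev 10: PC=7 idx=1 pred=T actual=T -> ctr[1]=3
Ev 11: PC=0 idx=0 pred=T actual=T -> ctr[0]=3
Ev 12: PC=0 idx=0 pred=T actual=N -> ctr[0]=2
Ev 13: PC=7 idx=1 pred=T actual=T -> ctr[1]=3
Ev 14: PC=3 idx=1 pred=T actual=T -> ctr[1]=3

Answer: 2 3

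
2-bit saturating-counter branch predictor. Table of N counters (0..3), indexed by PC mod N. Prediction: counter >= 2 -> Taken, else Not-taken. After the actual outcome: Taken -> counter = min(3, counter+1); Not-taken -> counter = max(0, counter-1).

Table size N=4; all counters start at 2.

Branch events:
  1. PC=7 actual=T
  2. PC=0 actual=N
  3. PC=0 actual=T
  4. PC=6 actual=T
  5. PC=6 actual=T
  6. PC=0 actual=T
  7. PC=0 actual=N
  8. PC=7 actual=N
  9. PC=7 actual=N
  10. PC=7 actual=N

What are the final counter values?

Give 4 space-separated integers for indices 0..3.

Answer: 2 2 3 0

Derivation:
Ev 1: PC=7 idx=3 pred=T actual=T -> ctr[3]=3
Ev 2: PC=0 idx=0 pred=T actual=N -> ctr[0]=1
Ev 3: PC=0 idx=0 pred=N actual=T -> ctr[0]=2
Ev 4: PC=6 idx=2 pred=T actual=T -> ctr[2]=3
Ev 5: PC=6 idx=2 pred=T actual=T -> ctr[2]=3
Ev 6: PC=0 idx=0 pred=T actual=T -> ctr[0]=3
Ev 7: PC=0 idx=0 pred=T actual=N -> ctr[0]=2
Ev 8: PC=7 idx=3 pred=T actual=N -> ctr[3]=2
Ev 9: PC=7 idx=3 pred=T actual=N -> ctr[3]=1
Ev 10: PC=7 idx=3 pred=N actual=N -> ctr[3]=0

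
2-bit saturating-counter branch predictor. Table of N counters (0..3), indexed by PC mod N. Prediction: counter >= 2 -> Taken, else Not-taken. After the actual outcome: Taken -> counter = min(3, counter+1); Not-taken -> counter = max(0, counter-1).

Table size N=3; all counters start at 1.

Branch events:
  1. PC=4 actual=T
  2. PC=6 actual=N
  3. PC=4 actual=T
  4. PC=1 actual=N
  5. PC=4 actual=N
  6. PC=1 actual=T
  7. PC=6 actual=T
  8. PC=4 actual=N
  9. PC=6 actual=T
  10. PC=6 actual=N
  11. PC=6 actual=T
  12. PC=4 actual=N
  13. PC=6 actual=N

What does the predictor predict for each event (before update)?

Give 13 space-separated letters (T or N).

Ev 1: PC=4 idx=1 pred=N actual=T -> ctr[1]=2
Ev 2: PC=6 idx=0 pred=N actual=N -> ctr[0]=0
Ev 3: PC=4 idx=1 pred=T actual=T -> ctr[1]=3
Ev 4: PC=1 idx=1 pred=T actual=N -> ctr[1]=2
Ev 5: PC=4 idx=1 pred=T actual=N -> ctr[1]=1
Ev 6: PC=1 idx=1 pred=N actual=T -> ctr[1]=2
Ev 7: PC=6 idx=0 pred=N actual=T -> ctr[0]=1
Ev 8: PC=4 idx=1 pred=T actual=N -> ctr[1]=1
Ev 9: PC=6 idx=0 pred=N actual=T -> ctr[0]=2
Ev 10: PC=6 idx=0 pred=T actual=N -> ctr[0]=1
Ev 11: PC=6 idx=0 pred=N actual=T -> ctr[0]=2
Ev 12: PC=4 idx=1 pred=N actual=N -> ctr[1]=0
Ev 13: PC=6 idx=0 pred=T actual=N -> ctr[0]=1

Answer: N N T T T N N T N T N N T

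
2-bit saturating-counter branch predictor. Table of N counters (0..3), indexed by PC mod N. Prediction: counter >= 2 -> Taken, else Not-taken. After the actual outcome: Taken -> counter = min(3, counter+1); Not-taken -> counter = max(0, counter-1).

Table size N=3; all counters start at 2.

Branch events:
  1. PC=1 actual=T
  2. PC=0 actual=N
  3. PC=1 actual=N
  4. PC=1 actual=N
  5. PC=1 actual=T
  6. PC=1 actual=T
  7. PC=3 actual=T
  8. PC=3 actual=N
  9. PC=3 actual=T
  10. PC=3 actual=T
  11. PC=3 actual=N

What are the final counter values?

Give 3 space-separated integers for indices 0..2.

Ev 1: PC=1 idx=1 pred=T actual=T -> ctr[1]=3
Ev 2: PC=0 idx=0 pred=T actual=N -> ctr[0]=1
Ev 3: PC=1 idx=1 pred=T actual=N -> ctr[1]=2
Ev 4: PC=1 idx=1 pred=T actual=N -> ctr[1]=1
Ev 5: PC=1 idx=1 pred=N actual=T -> ctr[1]=2
Ev 6: PC=1 idx=1 pred=T actual=T -> ctr[1]=3
Ev 7: PC=3 idx=0 pred=N actual=T -> ctr[0]=2
Ev 8: PC=3 idx=0 pred=T actual=N -> ctr[0]=1
Ev 9: PC=3 idx=0 pred=N actual=T -> ctr[0]=2
Ev 10: PC=3 idx=0 pred=T actual=T -> ctr[0]=3
Ev 11: PC=3 idx=0 pred=T actual=N -> ctr[0]=2

Answer: 2 3 2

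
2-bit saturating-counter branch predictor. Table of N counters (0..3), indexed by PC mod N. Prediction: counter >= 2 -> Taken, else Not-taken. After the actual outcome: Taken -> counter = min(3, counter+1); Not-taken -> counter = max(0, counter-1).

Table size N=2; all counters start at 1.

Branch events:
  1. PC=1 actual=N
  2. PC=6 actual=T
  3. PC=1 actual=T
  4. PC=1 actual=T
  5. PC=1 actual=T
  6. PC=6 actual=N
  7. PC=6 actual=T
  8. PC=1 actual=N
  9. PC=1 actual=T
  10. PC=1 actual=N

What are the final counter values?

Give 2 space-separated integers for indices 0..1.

Ev 1: PC=1 idx=1 pred=N actual=N -> ctr[1]=0
Ev 2: PC=6 idx=0 pred=N actual=T -> ctr[0]=2
Ev 3: PC=1 idx=1 pred=N actual=T -> ctr[1]=1
Ev 4: PC=1 idx=1 pred=N actual=T -> ctr[1]=2
Ev 5: PC=1 idx=1 pred=T actual=T -> ctr[1]=3
Ev 6: PC=6 idx=0 pred=T actual=N -> ctr[0]=1
Ev 7: PC=6 idx=0 pred=N actual=T -> ctr[0]=2
Ev 8: PC=1 idx=1 pred=T actual=N -> ctr[1]=2
Ev 9: PC=1 idx=1 pred=T actual=T -> ctr[1]=3
Ev 10: PC=1 idx=1 pred=T actual=N -> ctr[1]=2

Answer: 2 2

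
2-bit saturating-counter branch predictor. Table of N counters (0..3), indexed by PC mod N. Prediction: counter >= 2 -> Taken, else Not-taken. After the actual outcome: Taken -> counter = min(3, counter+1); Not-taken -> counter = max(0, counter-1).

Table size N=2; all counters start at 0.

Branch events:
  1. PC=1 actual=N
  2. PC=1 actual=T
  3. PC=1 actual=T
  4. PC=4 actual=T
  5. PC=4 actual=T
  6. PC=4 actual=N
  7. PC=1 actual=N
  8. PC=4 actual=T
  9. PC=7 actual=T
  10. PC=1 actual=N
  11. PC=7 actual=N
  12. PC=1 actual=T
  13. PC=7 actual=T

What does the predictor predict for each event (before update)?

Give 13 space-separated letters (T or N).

Answer: N N N N N T T N N T N N N

Derivation:
Ev 1: PC=1 idx=1 pred=N actual=N -> ctr[1]=0
Ev 2: PC=1 idx=1 pred=N actual=T -> ctr[1]=1
Ev 3: PC=1 idx=1 pred=N actual=T -> ctr[1]=2
Ev 4: PC=4 idx=0 pred=N actual=T -> ctr[0]=1
Ev 5: PC=4 idx=0 pred=N actual=T -> ctr[0]=2
Ev 6: PC=4 idx=0 pred=T actual=N -> ctr[0]=1
Ev 7: PC=1 idx=1 pred=T actual=N -> ctr[1]=1
Ev 8: PC=4 idx=0 pred=N actual=T -> ctr[0]=2
Ev 9: PC=7 idx=1 pred=N actual=T -> ctr[1]=2
Ev 10: PC=1 idx=1 pred=T actual=N -> ctr[1]=1
Ev 11: PC=7 idx=1 pred=N actual=N -> ctr[1]=0
Ev 12: PC=1 idx=1 pred=N actual=T -> ctr[1]=1
Ev 13: PC=7 idx=1 pred=N actual=T -> ctr[1]=2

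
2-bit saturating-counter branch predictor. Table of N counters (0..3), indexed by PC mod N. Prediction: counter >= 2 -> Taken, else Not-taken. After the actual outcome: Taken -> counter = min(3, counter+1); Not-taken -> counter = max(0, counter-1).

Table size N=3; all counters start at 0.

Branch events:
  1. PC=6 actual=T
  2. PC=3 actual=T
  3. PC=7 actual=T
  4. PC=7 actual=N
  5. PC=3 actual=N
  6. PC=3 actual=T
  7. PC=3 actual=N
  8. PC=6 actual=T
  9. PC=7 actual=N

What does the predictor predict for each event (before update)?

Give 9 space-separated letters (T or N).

Answer: N N N N T N T N N

Derivation:
Ev 1: PC=6 idx=0 pred=N actual=T -> ctr[0]=1
Ev 2: PC=3 idx=0 pred=N actual=T -> ctr[0]=2
Ev 3: PC=7 idx=1 pred=N actual=T -> ctr[1]=1
Ev 4: PC=7 idx=1 pred=N actual=N -> ctr[1]=0
Ev 5: PC=3 idx=0 pred=T actual=N -> ctr[0]=1
Ev 6: PC=3 idx=0 pred=N actual=T -> ctr[0]=2
Ev 7: PC=3 idx=0 pred=T actual=N -> ctr[0]=1
Ev 8: PC=6 idx=0 pred=N actual=T -> ctr[0]=2
Ev 9: PC=7 idx=1 pred=N actual=N -> ctr[1]=0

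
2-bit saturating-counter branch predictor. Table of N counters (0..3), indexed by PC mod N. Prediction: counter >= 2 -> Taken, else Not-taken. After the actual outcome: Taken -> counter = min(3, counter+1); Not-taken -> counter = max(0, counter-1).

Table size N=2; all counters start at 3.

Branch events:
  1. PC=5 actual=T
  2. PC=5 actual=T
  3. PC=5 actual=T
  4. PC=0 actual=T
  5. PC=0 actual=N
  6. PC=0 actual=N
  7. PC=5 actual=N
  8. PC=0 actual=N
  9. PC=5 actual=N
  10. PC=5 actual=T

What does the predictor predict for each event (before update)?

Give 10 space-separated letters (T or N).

Ev 1: PC=5 idx=1 pred=T actual=T -> ctr[1]=3
Ev 2: PC=5 idx=1 pred=T actual=T -> ctr[1]=3
Ev 3: PC=5 idx=1 pred=T actual=T -> ctr[1]=3
Ev 4: PC=0 idx=0 pred=T actual=T -> ctr[0]=3
Ev 5: PC=0 idx=0 pred=T actual=N -> ctr[0]=2
Ev 6: PC=0 idx=0 pred=T actual=N -> ctr[0]=1
Ev 7: PC=5 idx=1 pred=T actual=N -> ctr[1]=2
Ev 8: PC=0 idx=0 pred=N actual=N -> ctr[0]=0
Ev 9: PC=5 idx=1 pred=T actual=N -> ctr[1]=1
Ev 10: PC=5 idx=1 pred=N actual=T -> ctr[1]=2

Answer: T T T T T T T N T N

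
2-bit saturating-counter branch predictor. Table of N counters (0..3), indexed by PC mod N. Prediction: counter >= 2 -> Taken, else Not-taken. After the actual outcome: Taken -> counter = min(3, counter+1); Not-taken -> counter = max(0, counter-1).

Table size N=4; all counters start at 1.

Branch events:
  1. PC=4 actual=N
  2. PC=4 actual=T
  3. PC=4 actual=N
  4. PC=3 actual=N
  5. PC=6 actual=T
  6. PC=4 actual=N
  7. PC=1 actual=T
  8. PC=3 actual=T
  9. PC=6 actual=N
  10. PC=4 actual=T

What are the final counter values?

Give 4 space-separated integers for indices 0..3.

Ev 1: PC=4 idx=0 pred=N actual=N -> ctr[0]=0
Ev 2: PC=4 idx=0 pred=N actual=T -> ctr[0]=1
Ev 3: PC=4 idx=0 pred=N actual=N -> ctr[0]=0
Ev 4: PC=3 idx=3 pred=N actual=N -> ctr[3]=0
Ev 5: PC=6 idx=2 pred=N actual=T -> ctr[2]=2
Ev 6: PC=4 idx=0 pred=N actual=N -> ctr[0]=0
Ev 7: PC=1 idx=1 pred=N actual=T -> ctr[1]=2
Ev 8: PC=3 idx=3 pred=N actual=T -> ctr[3]=1
Ev 9: PC=6 idx=2 pred=T actual=N -> ctr[2]=1
Ev 10: PC=4 idx=0 pred=N actual=T -> ctr[0]=1

Answer: 1 2 1 1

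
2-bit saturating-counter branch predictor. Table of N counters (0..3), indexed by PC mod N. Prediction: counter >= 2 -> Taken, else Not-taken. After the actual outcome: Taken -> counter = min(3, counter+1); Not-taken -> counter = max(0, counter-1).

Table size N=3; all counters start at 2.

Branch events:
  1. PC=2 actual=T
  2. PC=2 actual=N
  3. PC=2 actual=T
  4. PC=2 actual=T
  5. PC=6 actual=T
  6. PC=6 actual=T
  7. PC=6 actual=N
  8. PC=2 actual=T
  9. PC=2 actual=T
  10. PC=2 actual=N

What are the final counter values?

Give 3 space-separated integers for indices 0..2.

Answer: 2 2 2

Derivation:
Ev 1: PC=2 idx=2 pred=T actual=T -> ctr[2]=3
Ev 2: PC=2 idx=2 pred=T actual=N -> ctr[2]=2
Ev 3: PC=2 idx=2 pred=T actual=T -> ctr[2]=3
Ev 4: PC=2 idx=2 pred=T actual=T -> ctr[2]=3
Ev 5: PC=6 idx=0 pred=T actual=T -> ctr[0]=3
Ev 6: PC=6 idx=0 pred=T actual=T -> ctr[0]=3
Ev 7: PC=6 idx=0 pred=T actual=N -> ctr[0]=2
Ev 8: PC=2 idx=2 pred=T actual=T -> ctr[2]=3
Ev 9: PC=2 idx=2 pred=T actual=T -> ctr[2]=3
Ev 10: PC=2 idx=2 pred=T actual=N -> ctr[2]=2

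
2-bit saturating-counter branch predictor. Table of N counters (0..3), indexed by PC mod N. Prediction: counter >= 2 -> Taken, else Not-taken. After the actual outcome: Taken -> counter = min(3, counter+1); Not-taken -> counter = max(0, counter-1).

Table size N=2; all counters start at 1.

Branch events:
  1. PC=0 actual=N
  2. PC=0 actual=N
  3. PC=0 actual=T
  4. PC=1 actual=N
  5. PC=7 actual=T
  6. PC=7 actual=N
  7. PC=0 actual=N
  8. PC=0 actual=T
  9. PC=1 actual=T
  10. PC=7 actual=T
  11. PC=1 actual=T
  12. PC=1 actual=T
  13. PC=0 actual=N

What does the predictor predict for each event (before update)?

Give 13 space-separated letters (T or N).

Ev 1: PC=0 idx=0 pred=N actual=N -> ctr[0]=0
Ev 2: PC=0 idx=0 pred=N actual=N -> ctr[0]=0
Ev 3: PC=0 idx=0 pred=N actual=T -> ctr[0]=1
Ev 4: PC=1 idx=1 pred=N actual=N -> ctr[1]=0
Ev 5: PC=7 idx=1 pred=N actual=T -> ctr[1]=1
Ev 6: PC=7 idx=1 pred=N actual=N -> ctr[1]=0
Ev 7: PC=0 idx=0 pred=N actual=N -> ctr[0]=0
Ev 8: PC=0 idx=0 pred=N actual=T -> ctr[0]=1
Ev 9: PC=1 idx=1 pred=N actual=T -> ctr[1]=1
Ev 10: PC=7 idx=1 pred=N actual=T -> ctr[1]=2
Ev 11: PC=1 idx=1 pred=T actual=T -> ctr[1]=3
Ev 12: PC=1 idx=1 pred=T actual=T -> ctr[1]=3
Ev 13: PC=0 idx=0 pred=N actual=N -> ctr[0]=0

Answer: N N N N N N N N N N T T N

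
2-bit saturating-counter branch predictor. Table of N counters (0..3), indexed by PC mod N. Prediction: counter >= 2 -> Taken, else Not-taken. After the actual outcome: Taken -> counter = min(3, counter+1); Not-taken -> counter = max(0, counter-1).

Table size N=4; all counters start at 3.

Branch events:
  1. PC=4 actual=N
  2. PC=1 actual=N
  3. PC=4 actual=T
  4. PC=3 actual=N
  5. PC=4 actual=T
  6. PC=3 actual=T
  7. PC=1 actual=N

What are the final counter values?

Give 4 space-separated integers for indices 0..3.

Answer: 3 1 3 3

Derivation:
Ev 1: PC=4 idx=0 pred=T actual=N -> ctr[0]=2
Ev 2: PC=1 idx=1 pred=T actual=N -> ctr[1]=2
Ev 3: PC=4 idx=0 pred=T actual=T -> ctr[0]=3
Ev 4: PC=3 idx=3 pred=T actual=N -> ctr[3]=2
Ev 5: PC=4 idx=0 pred=T actual=T -> ctr[0]=3
Ev 6: PC=3 idx=3 pred=T actual=T -> ctr[3]=3
Ev 7: PC=1 idx=1 pred=T actual=N -> ctr[1]=1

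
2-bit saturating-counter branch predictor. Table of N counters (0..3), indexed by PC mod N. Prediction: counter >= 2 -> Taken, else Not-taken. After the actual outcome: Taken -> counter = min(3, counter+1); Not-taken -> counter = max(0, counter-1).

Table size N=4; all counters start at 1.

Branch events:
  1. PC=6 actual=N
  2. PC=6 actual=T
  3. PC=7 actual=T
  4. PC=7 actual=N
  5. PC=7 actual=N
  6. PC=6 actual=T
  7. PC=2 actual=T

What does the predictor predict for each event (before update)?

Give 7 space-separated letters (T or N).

Answer: N N N T N N T

Derivation:
Ev 1: PC=6 idx=2 pred=N actual=N -> ctr[2]=0
Ev 2: PC=6 idx=2 pred=N actual=T -> ctr[2]=1
Ev 3: PC=7 idx=3 pred=N actual=T -> ctr[3]=2
Ev 4: PC=7 idx=3 pred=T actual=N -> ctr[3]=1
Ev 5: PC=7 idx=3 pred=N actual=N -> ctr[3]=0
Ev 6: PC=6 idx=2 pred=N actual=T -> ctr[2]=2
Ev 7: PC=2 idx=2 pred=T actual=T -> ctr[2]=3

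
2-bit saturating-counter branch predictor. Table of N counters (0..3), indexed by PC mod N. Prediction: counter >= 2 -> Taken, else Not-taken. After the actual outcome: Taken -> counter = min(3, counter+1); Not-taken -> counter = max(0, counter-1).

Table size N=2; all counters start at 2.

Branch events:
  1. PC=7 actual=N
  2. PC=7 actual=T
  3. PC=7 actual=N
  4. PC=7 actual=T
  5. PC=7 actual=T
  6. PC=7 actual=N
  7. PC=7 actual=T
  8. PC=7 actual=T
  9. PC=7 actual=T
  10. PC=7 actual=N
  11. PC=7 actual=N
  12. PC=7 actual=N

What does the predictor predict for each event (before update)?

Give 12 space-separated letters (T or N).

Answer: T N T N T T T T T T T N

Derivation:
Ev 1: PC=7 idx=1 pred=T actual=N -> ctr[1]=1
Ev 2: PC=7 idx=1 pred=N actual=T -> ctr[1]=2
Ev 3: PC=7 idx=1 pred=T actual=N -> ctr[1]=1
Ev 4: PC=7 idx=1 pred=N actual=T -> ctr[1]=2
Ev 5: PC=7 idx=1 pred=T actual=T -> ctr[1]=3
Ev 6: PC=7 idx=1 pred=T actual=N -> ctr[1]=2
Ev 7: PC=7 idx=1 pred=T actual=T -> ctr[1]=3
Ev 8: PC=7 idx=1 pred=T actual=T -> ctr[1]=3
Ev 9: PC=7 idx=1 pred=T actual=T -> ctr[1]=3
Ev 10: PC=7 idx=1 pred=T actual=N -> ctr[1]=2
Ev 11: PC=7 idx=1 pred=T actual=N -> ctr[1]=1
Ev 12: PC=7 idx=1 pred=N actual=N -> ctr[1]=0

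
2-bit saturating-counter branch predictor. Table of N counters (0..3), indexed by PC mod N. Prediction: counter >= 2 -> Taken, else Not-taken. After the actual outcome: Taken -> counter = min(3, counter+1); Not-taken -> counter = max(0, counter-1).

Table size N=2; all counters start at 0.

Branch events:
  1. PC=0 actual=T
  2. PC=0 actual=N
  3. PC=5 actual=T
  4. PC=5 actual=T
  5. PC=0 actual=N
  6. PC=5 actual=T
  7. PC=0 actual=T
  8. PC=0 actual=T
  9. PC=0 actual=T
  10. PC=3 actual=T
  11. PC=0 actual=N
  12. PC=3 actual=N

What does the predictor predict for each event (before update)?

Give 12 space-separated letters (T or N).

Ev 1: PC=0 idx=0 pred=N actual=T -> ctr[0]=1
Ev 2: PC=0 idx=0 pred=N actual=N -> ctr[0]=0
Ev 3: PC=5 idx=1 pred=N actual=T -> ctr[1]=1
Ev 4: PC=5 idx=1 pred=N actual=T -> ctr[1]=2
Ev 5: PC=0 idx=0 pred=N actual=N -> ctr[0]=0
Ev 6: PC=5 idx=1 pred=T actual=T -> ctr[1]=3
Ev 7: PC=0 idx=0 pred=N actual=T -> ctr[0]=1
Ev 8: PC=0 idx=0 pred=N actual=T -> ctr[0]=2
Ev 9: PC=0 idx=0 pred=T actual=T -> ctr[0]=3
Ev 10: PC=3 idx=1 pred=T actual=T -> ctr[1]=3
Ev 11: PC=0 idx=0 pred=T actual=N -> ctr[0]=2
Ev 12: PC=3 idx=1 pred=T actual=N -> ctr[1]=2

Answer: N N N N N T N N T T T T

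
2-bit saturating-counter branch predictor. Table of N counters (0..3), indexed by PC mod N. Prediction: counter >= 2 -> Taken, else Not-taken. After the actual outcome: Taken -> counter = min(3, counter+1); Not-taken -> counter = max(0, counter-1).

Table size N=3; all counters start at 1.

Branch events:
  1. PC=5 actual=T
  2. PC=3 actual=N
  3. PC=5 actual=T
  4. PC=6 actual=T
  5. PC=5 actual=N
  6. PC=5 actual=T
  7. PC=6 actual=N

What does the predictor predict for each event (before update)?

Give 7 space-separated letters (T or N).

Answer: N N T N T T N

Derivation:
Ev 1: PC=5 idx=2 pred=N actual=T -> ctr[2]=2
Ev 2: PC=3 idx=0 pred=N actual=N -> ctr[0]=0
Ev 3: PC=5 idx=2 pred=T actual=T -> ctr[2]=3
Ev 4: PC=6 idx=0 pred=N actual=T -> ctr[0]=1
Ev 5: PC=5 idx=2 pred=T actual=N -> ctr[2]=2
Ev 6: PC=5 idx=2 pred=T actual=T -> ctr[2]=3
Ev 7: PC=6 idx=0 pred=N actual=N -> ctr[0]=0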